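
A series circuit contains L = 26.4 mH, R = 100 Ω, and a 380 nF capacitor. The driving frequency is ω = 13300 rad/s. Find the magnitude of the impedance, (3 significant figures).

183 Ω

X_L = ωL = 351 Ω
X_C = 1/(ωC) = 198 Ω
Net reactance X = X_L − X_C = 153 Ω
Z = 100 + j153 Ω
|Z| = √(100² + 153²) = 183 Ω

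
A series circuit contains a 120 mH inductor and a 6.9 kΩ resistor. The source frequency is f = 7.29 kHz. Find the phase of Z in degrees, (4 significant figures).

ω = 2πf = 45800 rad/s
X_L = ωL = 5497 Ω
Z = 6900 + j5497 Ω
|Z| = √(6900² + 5497²) = 8822 Ω
∠Z = arctan(5497/6900) = 38.54°

38.54°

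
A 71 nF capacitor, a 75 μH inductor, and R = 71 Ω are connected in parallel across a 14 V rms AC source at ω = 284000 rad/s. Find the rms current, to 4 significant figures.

423.7 mA

X_L = ωL = 21.30 Ω
X_C = 1/(ωC) = 49.59 Ω
Parallel: admittances add. Y = 1/R + 1/(jωL) + jωC
Y = (0.01408 − j0.02678) S
|Y| = 0.03026 S → |Z| = 1/|Y| = 33.04 Ω, ∠Z = −∠Y = 62.26°
I = V/|Z| = 14/33.04 = 423.7 mA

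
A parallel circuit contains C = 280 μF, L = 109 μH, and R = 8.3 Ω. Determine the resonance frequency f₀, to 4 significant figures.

ω₀ = 1/√(LC) = 1/√(0.000109 × 0.00028) = 5724 rad/s
f₀ = ω₀/(2π) = 911.0 Hz

911.0 Hz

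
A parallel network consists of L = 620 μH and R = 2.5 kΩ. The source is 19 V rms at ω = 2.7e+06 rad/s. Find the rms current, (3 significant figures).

13.7 mA

X_L = ωL = 1670 Ω
Parallel: admittances add. Y = 1/R + 1/(jωL)
Y = (0.000400 − j0.000597) S
|Y| = 0.000719 S → |Z| = 1/|Y| = 1390 Ω, ∠Z = −∠Y = 56.2°
I = V/|Z| = 19/1390 = 13.7 mA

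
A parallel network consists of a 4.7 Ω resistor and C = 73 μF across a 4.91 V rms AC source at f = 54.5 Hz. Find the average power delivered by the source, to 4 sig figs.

ω = 2πf = 342.4 rad/s
X_C = 1/(ωC) = 40.00 Ω
Parallel: admittances add. Y = 1/R + jωC
Y = (0.2128 + j0.02500) S
|Y| = 0.2142 S → |Z| = 1/|Y| = 4.668 Ω, ∠Z = −∠Y = -6.701°
I = V/|Z| = 1.052 A
P = VI cos φ = 4.91 × 1.052 × cos(-6.701°) = 5.129 W

5.129 W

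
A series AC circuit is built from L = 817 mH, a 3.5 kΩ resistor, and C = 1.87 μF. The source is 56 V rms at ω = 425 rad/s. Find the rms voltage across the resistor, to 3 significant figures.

54.2 V

X_L = ωL = 347 Ω
X_C = 1/(ωC) = 1260 Ω
Net reactance X = X_L − X_C = -911 Ω
Z = 3500 − j911 Ω
|Z| = √(3500² + 911²) = 3620 Ω
I = V/|Z| = 15.5 mA
V_R = I·|Z_R| = 0.0155 × 3500 = 54.2 V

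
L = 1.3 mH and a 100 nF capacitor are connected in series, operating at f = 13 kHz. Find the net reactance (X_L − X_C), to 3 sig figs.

ω = 2πf = 81680 rad/s
X_L = ωL = 106 Ω
X_C = 1/(ωC) = 122 Ω
X = 106 − 122 = -16.2 Ω

-16.2 Ω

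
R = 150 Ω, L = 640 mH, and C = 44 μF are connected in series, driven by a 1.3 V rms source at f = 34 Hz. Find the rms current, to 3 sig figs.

8.49 mA

ω = 2πf = 213.6 rad/s
X_L = ωL = 137 Ω
X_C = 1/(ωC) = 106 Ω
Net reactance X = X_L − X_C = 30.3 Ω
Z = 150 + j30.3 Ω
|Z| = √(150² + 30.3²) = 153 Ω
I = V/|Z| = 1.3/153 = 8.49 mA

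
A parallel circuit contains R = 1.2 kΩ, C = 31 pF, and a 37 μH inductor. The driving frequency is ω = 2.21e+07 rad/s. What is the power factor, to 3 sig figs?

0.840

X_L = ωL = 818 Ω
X_C = 1/(ωC) = 1460 Ω
Parallel: admittances add. Y = 1/R + 1/(jωL) + jωC
Y = (0.000833 − j0.000538) S
|Y| = 0.000992 S → |Z| = 1/|Y| = 1010 Ω, ∠Z = −∠Y = 32.8°
cos φ = cos(32.8°) = 0.840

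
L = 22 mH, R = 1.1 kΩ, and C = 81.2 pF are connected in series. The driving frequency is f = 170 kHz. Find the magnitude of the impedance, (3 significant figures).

ω = 2πf = 1.068e+06 rad/s
X_L = ωL = 23500 Ω
X_C = 1/(ωC) = 11500 Ω
Net reactance X = X_L − X_C = 12000 Ω
Z = 1100 + j12000 Ω
|Z| = √(1100² + 12000²) = 12000 Ω

12000 Ω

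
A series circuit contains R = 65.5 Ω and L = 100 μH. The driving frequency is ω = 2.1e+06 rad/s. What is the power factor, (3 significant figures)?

X_L = ωL = 210 Ω
Z = 65.5 + j210 Ω
|Z| = √(65.5² + 210²) = 220 Ω
∠Z = arctan(210/65.5) = 72.7°
cos φ = cos(72.7°) = 0.298

0.298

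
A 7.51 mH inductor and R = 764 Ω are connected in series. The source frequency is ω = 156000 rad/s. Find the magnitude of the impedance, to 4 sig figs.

1399 Ω

X_L = ωL = 1172 Ω
Z = 764.0 + j1172 Ω
|Z| = √(764.0² + 1172²) = 1399 Ω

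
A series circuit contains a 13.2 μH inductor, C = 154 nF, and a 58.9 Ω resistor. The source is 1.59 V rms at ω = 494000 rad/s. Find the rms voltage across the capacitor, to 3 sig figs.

0.353 V

X_L = ωL = 6.52 Ω
X_C = 1/(ωC) = 13.1 Ω
Net reactance X = X_L − X_C = -6.62 Ω
Z = 58.9 − j6.62 Ω
|Z| = √(58.9² + 6.62²) = 59.3 Ω
I = V/|Z| = 26.8 mA
V_C = I·|Z_C| = 0.0268 × 13.1 = 0.353 V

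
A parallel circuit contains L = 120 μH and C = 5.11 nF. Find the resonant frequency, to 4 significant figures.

ω₀ = 1/√(LC) = 1/√(0.00012 × 5.11e-09) = 1.277e+06 rad/s
f₀ = ω₀/(2π) = 203.2 kHz

203.2 kHz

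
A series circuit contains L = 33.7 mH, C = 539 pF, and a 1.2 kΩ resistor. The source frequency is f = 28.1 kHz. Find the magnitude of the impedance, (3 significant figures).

4710 Ω

ω = 2πf = 176600 rad/s
X_L = ωL = 5950 Ω
X_C = 1/(ωC) = 10500 Ω
Net reactance X = X_L − X_C = -4560 Ω
Z = 1200 − j4560 Ω
|Z| = √(1200² + 4560²) = 4710 Ω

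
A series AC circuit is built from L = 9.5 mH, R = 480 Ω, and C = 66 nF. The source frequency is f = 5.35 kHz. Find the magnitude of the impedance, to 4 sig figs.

497.7 Ω

ω = 2πf = 33620 rad/s
X_L = ωL = 319.3 Ω
X_C = 1/(ωC) = 450.7 Ω
Net reactance X = X_L − X_C = -131.4 Ω
Z = 480.0 − j131.4 Ω
|Z| = √(480.0² + 131.4²) = 497.7 Ω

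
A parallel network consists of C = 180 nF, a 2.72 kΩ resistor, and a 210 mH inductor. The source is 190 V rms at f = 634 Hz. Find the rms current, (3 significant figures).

115 mA

ω = 2πf = 3984 rad/s
X_L = ωL = 837 Ω
X_C = 1/(ωC) = 1390 Ω
Parallel: admittances add. Y = 1/R + 1/(jωL) + jωC
Y = (0.000368 − j0.000478) S
|Y| = 0.000603 S → |Z| = 1/|Y| = 1660 Ω, ∠Z = −∠Y = 52.5°
I = V/|Z| = 190/1660 = 115 mA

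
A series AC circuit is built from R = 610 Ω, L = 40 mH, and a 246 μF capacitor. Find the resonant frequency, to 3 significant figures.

50.7 Hz

ω₀ = 1/√(LC) = 1/√(0.04 × 0.000246) = 318.8 rad/s
f₀ = ω₀/(2π) = 50.7 Hz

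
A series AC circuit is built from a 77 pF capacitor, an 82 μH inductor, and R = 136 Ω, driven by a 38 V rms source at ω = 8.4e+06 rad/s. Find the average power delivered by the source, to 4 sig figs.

260.7 mW

X_L = ωL = 688.8 Ω
X_C = 1/(ωC) = 1546 Ω
Net reactance X = X_L − X_C = -857.3 Ω
Z = 136.0 − j857.3 Ω
|Z| = √(136.0² + 857.3²) = 868.0 Ω
∠Z = arctan(-857.3/136.0) = -80.99°
I = V/|Z| = 43.78 mA
P = VI cos φ = 38 × 0.04378 × cos(-80.99°) = 260.7 mW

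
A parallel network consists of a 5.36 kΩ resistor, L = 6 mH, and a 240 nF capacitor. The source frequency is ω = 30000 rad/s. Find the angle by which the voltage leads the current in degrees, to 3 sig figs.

-83.5°

X_L = ωL = 180 Ω
X_C = 1/(ωC) = 139 Ω
Parallel: admittances add. Y = 1/R + 1/(jωL) + jωC
Y = (0.000187 + j0.00164) S
|Y| = 0.00165 S → |Z| = 1/|Y| = 604 Ω, ∠Z = −∠Y = -83.5°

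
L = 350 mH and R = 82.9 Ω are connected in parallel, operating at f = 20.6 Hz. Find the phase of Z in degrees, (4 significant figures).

ω = 2πf = 129.4 rad/s
X_L = ωL = 45.30 Ω
Parallel: admittances add. Y = 1/R + 1/(jωL)
Y = (0.01206 − j0.02207) S
|Y| = 0.02516 S → |Z| = 1/|Y| = 39.75 Ω, ∠Z = −∠Y = 61.35°

61.35°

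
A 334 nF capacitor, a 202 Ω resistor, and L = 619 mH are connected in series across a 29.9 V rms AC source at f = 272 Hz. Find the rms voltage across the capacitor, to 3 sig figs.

72.5 V

ω = 2πf = 1709 rad/s
X_L = ωL = 1060 Ω
X_C = 1/(ωC) = 1750 Ω
Net reactance X = X_L − X_C = -694 Ω
Z = 202 − j694 Ω
|Z| = √(202² + 694²) = 723 Ω
I = V/|Z| = 41.4 mA
V_C = I·|Z_C| = 0.0414 × 1750 = 72.5 V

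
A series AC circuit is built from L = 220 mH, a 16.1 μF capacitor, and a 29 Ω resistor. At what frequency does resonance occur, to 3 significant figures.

84.6 Hz

ω₀ = 1/√(LC) = 1/√(0.22 × 1.61e-05) = 531.3 rad/s
f₀ = ω₀/(2π) = 84.6 Hz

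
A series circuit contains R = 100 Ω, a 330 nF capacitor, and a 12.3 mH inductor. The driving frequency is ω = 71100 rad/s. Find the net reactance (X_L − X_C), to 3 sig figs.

X_L = ωL = 875 Ω
X_C = 1/(ωC) = 42.6 Ω
X = 875 − 42.6 = 832 Ω

832 Ω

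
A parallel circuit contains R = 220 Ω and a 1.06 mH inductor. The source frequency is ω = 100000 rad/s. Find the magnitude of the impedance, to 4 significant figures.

95.49 Ω

X_L = ωL = 106.0 Ω
Parallel: admittances add. Y = 1/R + 1/(jωL)
Y = (0.004545 − j0.009434) S
|Y| = 0.01047 S → |Z| = 1/|Y| = 95.49 Ω, ∠Z = −∠Y = 64.27°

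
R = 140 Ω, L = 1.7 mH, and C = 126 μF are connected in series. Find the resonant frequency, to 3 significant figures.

ω₀ = 1/√(LC) = 1/√(0.0017 × 0.000126) = 2161 rad/s
f₀ = ω₀/(2π) = 344 Hz

344 Hz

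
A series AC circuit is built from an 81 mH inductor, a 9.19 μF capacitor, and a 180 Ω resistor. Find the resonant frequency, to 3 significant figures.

ω₀ = 1/√(LC) = 1/√(0.081 × 9.19e-06) = 1159 rad/s
f₀ = ω₀/(2π) = 184 Hz

184 Hz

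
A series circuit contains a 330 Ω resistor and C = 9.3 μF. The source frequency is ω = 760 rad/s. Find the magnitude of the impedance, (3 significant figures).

359 Ω

X_C = 1/(ωC) = 141 Ω
Z = 330 − j141 Ω
|Z| = √(330² + 141²) = 359 Ω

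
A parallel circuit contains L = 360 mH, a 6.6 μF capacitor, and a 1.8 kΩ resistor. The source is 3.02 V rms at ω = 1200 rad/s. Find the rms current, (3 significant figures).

17.0 mA

X_L = ωL = 432 Ω
X_C = 1/(ωC) = 126 Ω
Parallel: admittances add. Y = 1/R + 1/(jωL) + jωC
Y = (0.000556 + j0.00561) S
|Y| = 0.00563 S → |Z| = 1/|Y| = 178 Ω, ∠Z = −∠Y = -84.3°
I = V/|Z| = 3.02/178 = 17.0 mA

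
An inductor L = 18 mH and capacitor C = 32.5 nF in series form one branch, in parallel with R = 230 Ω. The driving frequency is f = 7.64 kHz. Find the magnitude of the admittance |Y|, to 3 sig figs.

ω = 2πf = 48000 rad/s
X_L = ωL = 864 Ω
X_C = 1/(ωC) = 641 Ω
Branch 1: Z₁ = R = 230 Ω
Branch 2 (series LC): Z₂ = j(X_L − X_C) = j223 Ω
Parallel: Z = Z₁Z₂/(Z₁+Z₂), |Z| = 160 Ω, ∠Z = 45.9°
|Y| = 1/|Z| = 6.24 mS

6.24 mS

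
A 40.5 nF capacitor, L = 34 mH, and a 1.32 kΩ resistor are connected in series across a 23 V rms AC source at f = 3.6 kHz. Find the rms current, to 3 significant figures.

ω = 2πf = 22620 rad/s
X_L = ωL = 769 Ω
X_C = 1/(ωC) = 1090 Ω
Net reactance X = X_L − X_C = -323 Ω
Z = 1320 − j323 Ω
|Z| = √(1320² + 323²) = 1360 Ω
I = V/|Z| = 23/1360 = 16.9 mA

16.9 mA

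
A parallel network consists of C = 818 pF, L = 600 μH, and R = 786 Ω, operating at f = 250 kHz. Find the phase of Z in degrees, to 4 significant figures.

-9.980°

ω = 2πf = 1.571e+06 rad/s
X_L = ωL = 942.5 Ω
X_C = 1/(ωC) = 778.3 Ω
Parallel: admittances add. Y = 1/R + 1/(jωL) + jωC
Y = (0.001272 + j0.0002239) S
|Y| = 0.001292 S → |Z| = 1/|Y| = 774.1 Ω, ∠Z = −∠Y = -9.980°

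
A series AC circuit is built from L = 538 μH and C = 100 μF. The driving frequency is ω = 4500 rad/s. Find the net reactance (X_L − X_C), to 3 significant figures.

X_L = ωL = 2.42 Ω
X_C = 1/(ωC) = 2.22 Ω
X = 2.42 − 2.22 = 0.199 Ω

0.199 Ω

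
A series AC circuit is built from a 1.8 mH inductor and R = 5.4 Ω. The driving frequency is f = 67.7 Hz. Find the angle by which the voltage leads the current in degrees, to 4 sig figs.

ω = 2πf = 425.4 rad/s
X_L = ωL = 0.7657 Ω
Z = 5.400 + j0.7657 Ω
|Z| = √(5.400² + 0.7657²) = 5.454 Ω
∠Z = arctan(0.7657/5.400) = 8.070°

8.070°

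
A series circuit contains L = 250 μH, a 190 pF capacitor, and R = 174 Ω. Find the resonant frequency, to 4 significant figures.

730.3 kHz

ω₀ = 1/√(LC) = 1/√(0.00025 × 1.9e-10) = 4.588e+06 rad/s
f₀ = ω₀/(2π) = 730.3 kHz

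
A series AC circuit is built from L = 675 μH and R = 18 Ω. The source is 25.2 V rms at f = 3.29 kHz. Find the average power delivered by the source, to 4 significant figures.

ω = 2πf = 20670 rad/s
X_L = ωL = 13.95 Ω
Z = 18.00 + j13.95 Ω
|Z| = √(18.00² + 13.95²) = 22.77 Ω
∠Z = arctan(13.95/18.00) = 37.78°
I = V/|Z| = 1.106 A
P = VI cos φ = 25.2 × 1.106 × cos(37.78°) = 22.04 W

22.04 W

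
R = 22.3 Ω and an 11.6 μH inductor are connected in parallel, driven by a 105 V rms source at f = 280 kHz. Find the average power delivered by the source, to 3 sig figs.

ω = 2πf = 1.759e+06 rad/s
X_L = ωL = 20.4 Ω
Parallel: admittances add. Y = 1/R + 1/(jωL)
Y = (0.0448 − j0.0490) S
|Y| = 0.0664 S → |Z| = 1/|Y| = 15.1 Ω, ∠Z = −∠Y = 47.5°
I = V/|Z| = 6.97 A
P = VI cos φ = 105 × 6.97 × cos(47.5°) = 494 W

494 W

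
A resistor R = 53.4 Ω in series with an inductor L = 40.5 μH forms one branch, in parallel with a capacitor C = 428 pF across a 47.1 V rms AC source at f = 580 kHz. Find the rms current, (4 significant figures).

232.4 mA

ω = 2πf = 3.644e+06 rad/s
X_L = ωL = 147.6 Ω
X_C = 1/(ωC) = 641.1 Ω
Branch 1 (R+jX_L): Z₁ = 53.40 + j147.6 Ω, |Z₁| = 157.0 Ω
Branch 2 (−jX_C): Z₂ = −j641.1 Ω
Parallel: Z = Z₁Z₂/(Z₁+Z₂), |Z| = 202.7 Ω, ∠Z = 63.93°
I = V/|Z| = 47.1/202.7 = 232.4 mA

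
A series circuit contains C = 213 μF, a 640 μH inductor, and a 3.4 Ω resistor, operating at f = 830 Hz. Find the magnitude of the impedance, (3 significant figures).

4.18 Ω

ω = 2πf = 5215 rad/s
X_L = ωL = 3.34 Ω
X_C = 1/(ωC) = 0.900 Ω
Net reactance X = X_L − X_C = 2.44 Ω
Z = 3.40 + j2.44 Ω
|Z| = √(3.40² + 2.44²) = 4.18 Ω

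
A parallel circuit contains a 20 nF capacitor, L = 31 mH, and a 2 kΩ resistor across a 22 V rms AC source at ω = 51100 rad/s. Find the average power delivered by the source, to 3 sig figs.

X_L = ωL = 1580 Ω
X_C = 1/(ωC) = 978 Ω
Parallel: admittances add. Y = 1/R + 1/(jωL) + jωC
Y = (0.000500 + j0.000391) S
|Y| = 0.000635 S → |Z| = 1/|Y| = 1580 Ω, ∠Z = −∠Y = -38.0°
I = V/|Z| = 14.0 mA
P = VI cos φ = 22 × 0.0140 × cos(-38.0°) = 242 mW

242 mW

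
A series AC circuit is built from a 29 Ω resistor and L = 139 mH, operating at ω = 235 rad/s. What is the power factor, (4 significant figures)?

0.6639

X_L = ωL = 32.67 Ω
Z = 29.00 + j32.67 Ω
|Z| = √(29.00² + 32.67²) = 43.68 Ω
∠Z = arctan(32.67/29.00) = 48.40°
cos φ = cos(48.40°) = 0.6639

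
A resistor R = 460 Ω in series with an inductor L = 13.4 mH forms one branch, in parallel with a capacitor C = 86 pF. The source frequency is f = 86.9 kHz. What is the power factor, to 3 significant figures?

ω = 2πf = 546000 rad/s
X_L = ωL = 7320 Ω
X_C = 1/(ωC) = 21300 Ω
Branch 1 (R+jX_L): Z₁ = 460 + j7320 Ω, |Z₁| = 7330 Ω
Branch 2 (−jX_C): Z₂ = −j21300 Ω
Parallel: Z = Z₁Z₂/(Z₁+Z₂), |Z| = 11200 Ω, ∠Z = 84.5°
cos φ = cos(84.5°) = 0.0955

0.0955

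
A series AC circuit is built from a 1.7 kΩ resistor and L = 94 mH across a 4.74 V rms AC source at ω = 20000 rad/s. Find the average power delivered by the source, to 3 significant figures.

X_L = ωL = 1880 Ω
Z = 1700 + j1880 Ω
|Z| = √(1700² + 1880²) = 2530 Ω
∠Z = arctan(1880/1700) = 47.9°
I = V/|Z| = 1.87 mA
P = VI cos φ = 4.74 × 0.00187 × cos(47.9°) = 5.95 mW

5.95 mW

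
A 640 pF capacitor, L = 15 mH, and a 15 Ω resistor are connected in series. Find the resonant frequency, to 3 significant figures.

ω₀ = 1/√(LC) = 1/√(0.015 × 6.4e-10) = 322700 rad/s
f₀ = ω₀/(2π) = 51.4 kHz

51.4 kHz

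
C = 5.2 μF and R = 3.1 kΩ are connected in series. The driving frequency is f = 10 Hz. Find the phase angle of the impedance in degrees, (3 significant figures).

-44.6°

ω = 2πf = 62.83 rad/s
X_C = 1/(ωC) = 3060 Ω
Z = 3100 − j3060 Ω
|Z| = √(3100² + 3060²) = 4360 Ω
∠Z = arctan(-3060/3100) = -44.6°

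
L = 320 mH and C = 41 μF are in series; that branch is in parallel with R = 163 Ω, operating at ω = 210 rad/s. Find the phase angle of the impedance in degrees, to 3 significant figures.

-73.3°

X_L = ωL = 67.2 Ω
X_C = 1/(ωC) = 116 Ω
Branch 1: Z₁ = R = 163 Ω
Branch 2 (series LC): Z₂ = j(X_L − X_C) = −j48.9 Ω
Parallel: Z = Z₁Z₂/(Z₁+Z₂), |Z| = 46.9 Ω, ∠Z = -73.3°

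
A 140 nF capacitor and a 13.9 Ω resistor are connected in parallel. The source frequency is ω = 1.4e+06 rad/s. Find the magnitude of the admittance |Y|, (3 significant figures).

209 mS

X_C = 1/(ωC) = 5.10 Ω
Parallel: admittances add. Y = 1/R + jωC
Y = (0.0719 + j0.196) S
|Y| = 0.209 S → |Z| = 1/|Y| = 4.79 Ω, ∠Z = −∠Y = -69.8°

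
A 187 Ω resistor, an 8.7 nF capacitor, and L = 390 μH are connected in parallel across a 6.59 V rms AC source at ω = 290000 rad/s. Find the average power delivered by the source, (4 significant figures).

X_L = ωL = 113.1 Ω
X_C = 1/(ωC) = 396.4 Ω
Parallel: admittances add. Y = 1/R + 1/(jωL) + jωC
Y = (0.005348 − j0.006319) S
|Y| = 0.008278 S → |Z| = 1/|Y| = 120.8 Ω, ∠Z = −∠Y = 49.76°
I = V/|Z| = 54.55 mA
P = VI cos φ = 6.59 × 0.05455 × cos(49.76°) = 232.2 mW

232.2 mW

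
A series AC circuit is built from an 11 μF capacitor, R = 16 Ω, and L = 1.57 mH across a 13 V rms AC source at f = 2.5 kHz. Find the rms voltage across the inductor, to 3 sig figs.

13.0 V

ω = 2πf = 15710 rad/s
X_L = ωL = 24.7 Ω
X_C = 1/(ωC) = 5.79 Ω
Net reactance X = X_L − X_C = 18.9 Ω
Z = 16.0 + j18.9 Ω
|Z| = √(16.0² + 18.9²) = 24.7 Ω
I = V/|Z| = 525 mA
V_L = I·|Z_L| = 0.525 × 24.7 = 13.0 V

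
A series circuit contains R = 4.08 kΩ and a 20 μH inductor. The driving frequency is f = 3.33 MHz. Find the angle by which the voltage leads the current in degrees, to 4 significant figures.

5.856°

ω = 2πf = 2.092e+07 rad/s
X_L = ωL = 418.5 Ω
Z = 4080 + j418.5 Ω
|Z| = √(4080² + 418.5²) = 4101 Ω
∠Z = arctan(418.5/4080) = 5.856°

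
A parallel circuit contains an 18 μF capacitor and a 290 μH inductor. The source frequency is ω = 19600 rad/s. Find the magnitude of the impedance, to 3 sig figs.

X_L = ωL = 5.68 Ω
X_C = 1/(ωC) = 2.83 Ω
Parallel: admittances add. Y = 1/(jωL) + jωC
Y = (0 + j0.177) S
|Y| = 0.177 S → |Z| = 1/|Y| = 5.65 Ω, ∠Z = −∠Y = -90.0°

5.65 Ω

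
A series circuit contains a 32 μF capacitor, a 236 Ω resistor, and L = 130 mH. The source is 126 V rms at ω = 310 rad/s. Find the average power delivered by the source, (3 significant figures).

X_L = ωL = 40.3 Ω
X_C = 1/(ωC) = 101 Ω
Net reactance X = X_L − X_C = -60.5 Ω
Z = 236 − j60.5 Ω
|Z| = √(236² + 60.5²) = 244 Ω
∠Z = arctan(-60.5/236) = -14.4°
I = V/|Z| = 517 mA
P = VI cos φ = 126 × 0.517 × cos(-14.4°) = 63.1 W

63.1 W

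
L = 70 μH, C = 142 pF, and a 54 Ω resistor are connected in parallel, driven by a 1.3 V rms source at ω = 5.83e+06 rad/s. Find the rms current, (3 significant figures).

X_L = ωL = 408 Ω
X_C = 1/(ωC) = 1210 Ω
Parallel: admittances add. Y = 1/R + 1/(jωL) + jωC
Y = (0.0185 − j0.00162) S
|Y| = 0.0186 S → |Z| = 1/|Y| = 53.8 Ω, ∠Z = −∠Y = 5.01°
I = V/|Z| = 1.3/53.8 = 24.2 mA

24.2 mA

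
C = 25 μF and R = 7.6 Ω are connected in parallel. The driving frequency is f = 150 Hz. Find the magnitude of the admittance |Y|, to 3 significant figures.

134 mS

ω = 2πf = 942.5 rad/s
X_C = 1/(ωC) = 42.4 Ω
Parallel: admittances add. Y = 1/R + jωC
Y = (0.132 + j0.0236) S
|Y| = 0.134 S → |Z| = 1/|Y| = 7.48 Ω, ∠Z = −∠Y = -10.2°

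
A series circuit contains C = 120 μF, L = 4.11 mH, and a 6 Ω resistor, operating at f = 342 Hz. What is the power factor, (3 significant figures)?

ω = 2πf = 2149 rad/s
X_L = ωL = 8.83 Ω
X_C = 1/(ωC) = 3.88 Ω
Net reactance X = X_L − X_C = 4.95 Ω
Z = 6.00 + j4.95 Ω
|Z| = √(6.00² + 4.95²) = 7.78 Ω
∠Z = arctan(4.95/6.00) = 39.5°
cos φ = cos(39.5°) = 0.771

0.771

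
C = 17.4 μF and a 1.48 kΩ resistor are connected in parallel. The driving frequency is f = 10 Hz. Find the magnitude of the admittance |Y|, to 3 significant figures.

ω = 2πf = 62.83 rad/s
X_C = 1/(ωC) = 915 Ω
Parallel: admittances add. Y = 1/R + jωC
Y = (0.000676 + j0.00109) S
|Y| = 0.00129 S → |Z| = 1/|Y| = 778 Ω, ∠Z = −∠Y = -58.3°

1.29 mS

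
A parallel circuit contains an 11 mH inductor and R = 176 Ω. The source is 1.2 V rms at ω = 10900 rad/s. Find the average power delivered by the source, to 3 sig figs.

X_L = ωL = 120 Ω
Parallel: admittances add. Y = 1/R + 1/(jωL)
Y = (0.00568 − j0.00834) S
|Y| = 0.0101 S → |Z| = 1/|Y| = 99.1 Ω, ∠Z = −∠Y = 55.7°
I = V/|Z| = 12.1 mA
P = VI cos φ = 1.2 × 0.0121 × cos(55.7°) = 8.18 mW

8.18 mW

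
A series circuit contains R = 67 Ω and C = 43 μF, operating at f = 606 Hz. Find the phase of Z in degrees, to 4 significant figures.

ω = 2πf = 3808 rad/s
X_C = 1/(ωC) = 6.108 Ω
Z = 67.00 − j6.108 Ω
|Z| = √(67.00² + 6.108²) = 67.28 Ω
∠Z = arctan(-6.108/67.00) = -5.209°

-5.209°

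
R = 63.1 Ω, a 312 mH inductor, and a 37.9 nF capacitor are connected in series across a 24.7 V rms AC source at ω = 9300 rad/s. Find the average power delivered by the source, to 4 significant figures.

X_L = ωL = 2902 Ω
X_C = 1/(ωC) = 2837 Ω
Net reactance X = X_L − X_C = 64.48 Ω
Z = 63.10 + j64.48 Ω
|Z| = √(63.10² + 64.48²) = 90.22 Ω
∠Z = arctan(64.48/63.10) = 45.62°
I = V/|Z| = 273.8 mA
P = VI cos φ = 24.7 × 0.2738 × cos(45.62°) = 4.730 W

4.730 W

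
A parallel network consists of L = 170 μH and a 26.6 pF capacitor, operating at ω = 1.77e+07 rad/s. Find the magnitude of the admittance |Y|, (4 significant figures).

X_L = ωL = 3009 Ω
X_C = 1/(ωC) = 2124 Ω
Parallel: admittances add. Y = 1/(jωL) + jωC
Y = (0 + j0.0001385) S
|Y| = 0.0001385 S → |Z| = 1/|Y| = 7221 Ω, ∠Z = −∠Y = -90.00°

138.5 μS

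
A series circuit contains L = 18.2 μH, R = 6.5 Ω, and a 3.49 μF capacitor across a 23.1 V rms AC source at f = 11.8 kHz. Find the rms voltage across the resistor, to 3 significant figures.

21.5 V

ω = 2πf = 74140 rad/s
X_L = ωL = 1.35 Ω
X_C = 1/(ωC) = 3.86 Ω
Net reactance X = X_L − X_C = -2.52 Ω
Z = 6.50 − j2.52 Ω
|Z| = √(6.50² + 2.52²) = 6.97 Ω
I = V/|Z| = 3.31 A
V_R = I·|Z_R| = 3.31 × 6.50 = 21.5 V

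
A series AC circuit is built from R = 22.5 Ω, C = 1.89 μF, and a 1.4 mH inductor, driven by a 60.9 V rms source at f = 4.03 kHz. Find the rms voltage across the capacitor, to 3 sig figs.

47.5 V

ω = 2πf = 25320 rad/s
X_L = ωL = 35.4 Ω
X_C = 1/(ωC) = 20.9 Ω
Net reactance X = X_L − X_C = 14.6 Ω
Z = 22.5 + j14.6 Ω
|Z| = √(22.5² + 14.6²) = 26.8 Ω
I = V/|Z| = 2.27 A
V_C = I·|Z_C| = 2.27 × 20.9 = 47.5 V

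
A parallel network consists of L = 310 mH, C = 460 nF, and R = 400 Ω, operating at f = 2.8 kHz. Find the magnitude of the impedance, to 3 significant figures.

ω = 2πf = 17590 rad/s
X_L = ωL = 5450 Ω
X_C = 1/(ωC) = 124 Ω
Parallel: admittances add. Y = 1/R + 1/(jωL) + jωC
Y = (0.00250 + j0.00791) S
|Y| = 0.00830 S → |Z| = 1/|Y| = 121 Ω, ∠Z = −∠Y = -72.5°

121 Ω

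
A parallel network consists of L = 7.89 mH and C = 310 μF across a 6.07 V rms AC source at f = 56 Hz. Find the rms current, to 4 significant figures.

ω = 2πf = 351.9 rad/s
X_L = ωL = 2.776 Ω
X_C = 1/(ωC) = 9.168 Ω
Parallel: admittances add. Y = 1/(jωL) + jωC
Y = (0 − j0.2511) S
|Y| = 0.2511 S → |Z| = 1/|Y| = 3.982 Ω, ∠Z = −∠Y = 90.00°
I = V/|Z| = 6.07/3.982 = 1.524 A

1.524 A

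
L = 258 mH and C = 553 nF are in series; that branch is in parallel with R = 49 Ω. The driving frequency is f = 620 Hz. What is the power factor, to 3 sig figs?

ω = 2πf = 3896 rad/s
X_L = ωL = 1010 Ω
X_C = 1/(ωC) = 464 Ω
Branch 1: Z₁ = R = 49.0 Ω
Branch 2 (series LC): Z₂ = j(X_L − X_C) = j541 Ω
Parallel: Z = Z₁Z₂/(Z₁+Z₂), |Z| = 48.8 Ω, ∠Z = 5.18°
cos φ = cos(5.18°) = 0.996

0.996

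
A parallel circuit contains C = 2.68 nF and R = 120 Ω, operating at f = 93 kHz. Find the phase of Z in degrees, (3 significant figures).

ω = 2πf = 584300 rad/s
X_C = 1/(ωC) = 639 Ω
Parallel: admittances add. Y = 1/R + jωC
Y = (0.00833 + j0.00157) S
|Y| = 0.00848 S → |Z| = 1/|Y| = 118 Ω, ∠Z = −∠Y = -10.6°

-10.6°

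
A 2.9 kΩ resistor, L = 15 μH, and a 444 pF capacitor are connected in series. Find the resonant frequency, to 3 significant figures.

1.95 MHz

ω₀ = 1/√(LC) = 1/√(1.5e-05 × 4.44e-10) = 1.225e+07 rad/s
f₀ = ω₀/(2π) = 1.95 MHz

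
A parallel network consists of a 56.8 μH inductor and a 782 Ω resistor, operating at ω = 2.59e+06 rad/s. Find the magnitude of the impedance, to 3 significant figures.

145 Ω

X_L = ωL = 147 Ω
Parallel: admittances add. Y = 1/R + 1/(jωL)
Y = (0.00128 − j0.00680) S
|Y| = 0.00692 S → |Z| = 1/|Y| = 145 Ω, ∠Z = −∠Y = 79.3°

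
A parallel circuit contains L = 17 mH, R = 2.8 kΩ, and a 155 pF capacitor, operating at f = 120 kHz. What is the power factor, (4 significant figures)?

0.9941

ω = 2πf = 754000 rad/s
X_L = ωL = 12820 Ω
X_C = 1/(ωC) = 8557 Ω
Parallel: admittances add. Y = 1/R + 1/(jωL) + jωC
Y = (0.0003571 + j3.885e-05) S
|Y| = 0.0003592 S → |Z| = 1/|Y| = 2784 Ω, ∠Z = −∠Y = -6.208°
cos φ = cos(-6.208°) = 0.9941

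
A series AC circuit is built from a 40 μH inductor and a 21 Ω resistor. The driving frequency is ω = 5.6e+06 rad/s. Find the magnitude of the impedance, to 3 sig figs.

225 Ω

X_L = ωL = 224 Ω
Z = 21.0 + j224 Ω
|Z| = √(21.0² + 224²) = 225 Ω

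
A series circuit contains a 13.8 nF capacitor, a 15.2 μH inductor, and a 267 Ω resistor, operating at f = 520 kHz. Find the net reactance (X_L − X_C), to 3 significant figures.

27.5 Ω

ω = 2πf = 3.267e+06 rad/s
X_L = ωL = 49.7 Ω
X_C = 1/(ωC) = 22.2 Ω
X = 49.7 − 22.2 = 27.5 Ω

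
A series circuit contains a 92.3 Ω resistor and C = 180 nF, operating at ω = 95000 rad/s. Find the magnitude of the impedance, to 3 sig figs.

109 Ω

X_C = 1/(ωC) = 58.5 Ω
Z = 92.3 − j58.5 Ω
|Z| = √(92.3² + 58.5²) = 109 Ω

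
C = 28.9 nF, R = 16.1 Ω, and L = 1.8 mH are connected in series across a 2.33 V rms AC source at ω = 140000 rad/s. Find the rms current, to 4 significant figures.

138.6 mA

X_L = ωL = 252.0 Ω
X_C = 1/(ωC) = 247.2 Ω
Net reactance X = X_L − X_C = 4.842 Ω
Z = 16.10 + j4.842 Ω
|Z| = √(16.10² + 4.842²) = 16.81 Ω
I = V/|Z| = 2.33/16.81 = 138.6 mA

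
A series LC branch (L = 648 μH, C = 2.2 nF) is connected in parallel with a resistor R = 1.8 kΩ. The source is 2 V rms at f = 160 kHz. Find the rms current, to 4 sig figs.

ω = 2πf = 1.005e+06 rad/s
X_L = ωL = 651.4 Ω
X_C = 1/(ωC) = 452.1 Ω
Branch 1: Z₁ = R = 1800 Ω
Branch 2 (series LC): Z₂ = j(X_L − X_C) = j199.3 Ω
Parallel: Z = Z₁Z₂/(Z₁+Z₂), |Z| = 198.1 Ω, ∠Z = 83.68°
I = V/|Z| = 2/198.1 = 10.10 mA

10.10 mA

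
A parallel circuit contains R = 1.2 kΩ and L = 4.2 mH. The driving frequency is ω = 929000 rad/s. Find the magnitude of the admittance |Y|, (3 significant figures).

X_L = ωL = 3900 Ω
Parallel: admittances add. Y = 1/R + 1/(jωL)
Y = (0.000833 − j0.000256) S
|Y| = 0.000872 S → |Z| = 1/|Y| = 1150 Ω, ∠Z = −∠Y = 17.1°

872 μS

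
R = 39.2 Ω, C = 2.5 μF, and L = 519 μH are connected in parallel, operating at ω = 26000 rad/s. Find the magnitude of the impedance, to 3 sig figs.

36.9 Ω

X_L = ωL = 13.5 Ω
X_C = 1/(ωC) = 15.4 Ω
Parallel: admittances add. Y = 1/R + 1/(jωL) + jωC
Y = (0.0255 − j0.00911) S
|Y| = 0.0271 S → |Z| = 1/|Y| = 36.9 Ω, ∠Z = −∠Y = 19.6°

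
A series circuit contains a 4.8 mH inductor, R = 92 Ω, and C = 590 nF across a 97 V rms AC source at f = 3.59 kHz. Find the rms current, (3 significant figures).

992 mA

ω = 2πf = 22560 rad/s
X_L = ωL = 108 Ω
X_C = 1/(ωC) = 75.1 Ω
Net reactance X = X_L − X_C = 33.1 Ω
Z = 92.0 + j33.1 Ω
|Z| = √(92.0² + 33.1²) = 97.8 Ω
I = V/|Z| = 97/97.8 = 992 mA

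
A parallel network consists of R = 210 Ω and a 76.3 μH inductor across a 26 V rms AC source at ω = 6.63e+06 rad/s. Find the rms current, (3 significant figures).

134 mA

X_L = ωL = 506 Ω
Parallel: admittances add. Y = 1/R + 1/(jωL)
Y = (0.00476 − j0.00198) S
|Y| = 0.00516 S → |Z| = 1/|Y| = 194 Ω, ∠Z = −∠Y = 22.5°
I = V/|Z| = 26/194 = 134 mA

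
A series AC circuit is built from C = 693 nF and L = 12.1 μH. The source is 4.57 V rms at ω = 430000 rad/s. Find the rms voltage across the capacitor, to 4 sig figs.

8.302 V

X_L = ωL = 5.203 Ω
X_C = 1/(ωC) = 3.356 Ω
Net reactance X = X_L − X_C = 1.847 Ω
Z = j1.847 Ω
|Z| = √(0² + 1.847²) = 1.847 Ω
I = V/|Z| = 2.474 A
V_C = I·|Z_C| = 2.474 × 3.356 = 8.302 V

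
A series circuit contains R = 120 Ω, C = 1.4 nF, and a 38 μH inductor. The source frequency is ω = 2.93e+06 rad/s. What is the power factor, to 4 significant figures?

0.6714

X_L = ωL = 111.3 Ω
X_C = 1/(ωC) = 243.8 Ω
Net reactance X = X_L − X_C = -132.4 Ω
Z = 120.0 − j132.4 Ω
|Z| = √(120.0² + 132.4²) = 178.7 Ω
∠Z = arctan(-132.4/120.0) = -47.82°
cos φ = cos(-47.82°) = 0.6714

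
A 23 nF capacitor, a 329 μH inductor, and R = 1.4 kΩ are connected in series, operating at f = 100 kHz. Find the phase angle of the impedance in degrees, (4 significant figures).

ω = 2πf = 628300 rad/s
X_L = ωL = 206.7 Ω
X_C = 1/(ωC) = 69.20 Ω
Net reactance X = X_L − X_C = 137.5 Ω
Z = 1400 + j137.5 Ω
|Z| = √(1400² + 137.5²) = 1407 Ω
∠Z = arctan(137.5/1400) = 5.610°

5.610°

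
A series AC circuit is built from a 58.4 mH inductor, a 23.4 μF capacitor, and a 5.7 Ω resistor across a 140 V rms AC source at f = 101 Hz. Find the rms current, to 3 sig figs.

ω = 2πf = 634.6 rad/s
X_L = ωL = 37.1 Ω
X_C = 1/(ωC) = 67.3 Ω
Net reactance X = X_L − X_C = -30.3 Ω
Z = 5.70 − j30.3 Ω
|Z| = √(5.70² + 30.3²) = 30.8 Ω
I = V/|Z| = 140/30.8 = 4.54 A

4.54 A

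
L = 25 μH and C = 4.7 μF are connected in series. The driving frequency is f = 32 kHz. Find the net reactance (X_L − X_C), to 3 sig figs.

3.97 Ω

ω = 2πf = 201100 rad/s
X_L = ωL = 5.03 Ω
X_C = 1/(ωC) = 1.06 Ω
X = 5.03 − 1.06 = 3.97 Ω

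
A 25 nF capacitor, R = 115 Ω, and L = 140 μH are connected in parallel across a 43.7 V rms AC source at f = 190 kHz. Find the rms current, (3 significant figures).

ω = 2πf = 1.194e+06 rad/s
X_L = ωL = 167 Ω
X_C = 1/(ωC) = 33.5 Ω
Parallel: admittances add. Y = 1/R + 1/(jωL) + jωC
Y = (0.00870 + j0.0239) S
|Y| = 0.0254 S → |Z| = 1/|Y| = 39.4 Ω, ∠Z = −∠Y = -70.0°
I = V/|Z| = 43.7/39.4 = 1.11 A

1.11 A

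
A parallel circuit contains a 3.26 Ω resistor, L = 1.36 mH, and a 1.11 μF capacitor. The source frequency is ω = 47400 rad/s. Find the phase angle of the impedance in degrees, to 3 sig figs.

-6.90°

X_L = ωL = 64.5 Ω
X_C = 1/(ωC) = 19.0 Ω
Parallel: admittances add. Y = 1/R + 1/(jωL) + jωC
Y = (0.307 + j0.0371) S
|Y| = 0.309 S → |Z| = 1/|Y| = 3.24 Ω, ∠Z = −∠Y = -6.90°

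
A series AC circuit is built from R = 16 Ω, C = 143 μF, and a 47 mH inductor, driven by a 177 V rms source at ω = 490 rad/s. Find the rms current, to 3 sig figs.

X_L = ωL = 23.0 Ω
X_C = 1/(ωC) = 14.3 Ω
Net reactance X = X_L − X_C = 8.76 Ω
Z = 16.0 + j8.76 Ω
|Z| = √(16.0² + 8.76²) = 18.2 Ω
I = V/|Z| = 177/18.2 = 9.70 A

9.70 A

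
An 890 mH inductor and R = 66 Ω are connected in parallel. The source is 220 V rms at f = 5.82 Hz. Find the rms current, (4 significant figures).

ω = 2πf = 36.57 rad/s
X_L = ωL = 32.55 Ω
Parallel: admittances add. Y = 1/R + 1/(jωL)
Y = (0.01515 − j0.03073) S
|Y| = 0.03426 S → |Z| = 1/|Y| = 29.19 Ω, ∠Z = −∠Y = 63.75°
I = V/|Z| = 220/29.19 = 7.537 A

7.537 A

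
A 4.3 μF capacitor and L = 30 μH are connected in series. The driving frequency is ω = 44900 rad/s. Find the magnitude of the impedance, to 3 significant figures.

3.83 Ω

X_L = ωL = 1.35 Ω
X_C = 1/(ωC) = 5.18 Ω
Net reactance X = X_L − X_C = -3.83 Ω
Z = − j3.83 Ω
|Z| = √(0² + 3.83²) = 3.83 Ω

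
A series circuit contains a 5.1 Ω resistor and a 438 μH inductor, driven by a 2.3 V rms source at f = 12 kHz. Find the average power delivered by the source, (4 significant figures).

ω = 2πf = 75400 rad/s
X_L = ωL = 33.02 Ω
Z = 5.100 + j33.02 Ω
|Z| = √(5.100² + 33.02²) = 33.42 Ω
∠Z = arctan(33.02/5.100) = 81.22°
I = V/|Z| = 68.83 mA
P = VI cos φ = 2.3 × 0.06883 × cos(81.22°) = 24.16 mW

24.16 mW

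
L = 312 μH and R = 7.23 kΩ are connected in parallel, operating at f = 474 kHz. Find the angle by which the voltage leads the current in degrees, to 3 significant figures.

82.7°

ω = 2πf = 2.978e+06 rad/s
X_L = ωL = 929 Ω
Parallel: admittances add. Y = 1/R + 1/(jωL)
Y = (0.000138 − j0.00108) S
|Y| = 0.00109 S → |Z| = 1/|Y| = 922 Ω, ∠Z = −∠Y = 82.7°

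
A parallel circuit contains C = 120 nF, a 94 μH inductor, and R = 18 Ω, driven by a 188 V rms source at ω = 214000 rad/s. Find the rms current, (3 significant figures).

X_L = ωL = 20.1 Ω
X_C = 1/(ωC) = 38.9 Ω
Parallel: admittances add. Y = 1/R + 1/(jωL) + jωC
Y = (0.0556 − j0.0240) S
|Y| = 0.0605 S → |Z| = 1/|Y| = 16.5 Ω, ∠Z = −∠Y = 23.4°
I = V/|Z| = 188/16.5 = 11.4 A

11.4 A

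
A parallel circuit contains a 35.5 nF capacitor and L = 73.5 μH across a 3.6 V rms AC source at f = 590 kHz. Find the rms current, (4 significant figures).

460.6 mA

ω = 2πf = 3.707e+06 rad/s
X_L = ωL = 272.5 Ω
X_C = 1/(ωC) = 7.599 Ω
Parallel: admittances add. Y = 1/(jωL) + jωC
Y = (0 + j0.1279) S
|Y| = 0.1279 S → |Z| = 1/|Y| = 7.817 Ω, ∠Z = −∠Y = -90.00°
I = V/|Z| = 3.6/7.817 = 460.6 mA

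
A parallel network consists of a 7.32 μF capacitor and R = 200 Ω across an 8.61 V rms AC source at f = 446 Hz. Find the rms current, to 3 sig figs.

182 mA

ω = 2πf = 2802 rad/s
X_C = 1/(ωC) = 48.7 Ω
Parallel: admittances add. Y = 1/R + jωC
Y = (0.00500 + j0.0205) S
|Y| = 0.0211 S → |Z| = 1/|Y| = 47.4 Ω, ∠Z = −∠Y = -76.3°
I = V/|Z| = 8.61/47.4 = 182 mA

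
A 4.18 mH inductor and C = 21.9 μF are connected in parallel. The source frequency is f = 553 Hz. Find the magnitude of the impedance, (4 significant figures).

ω = 2πf = 3475 rad/s
X_L = ωL = 14.52 Ω
X_C = 1/(ωC) = 13.14 Ω
Parallel: admittances add. Y = 1/(jωL) + jωC
Y = (0 + j0.007241) S
|Y| = 0.007241 S → |Z| = 1/|Y| = 138.1 Ω, ∠Z = −∠Y = -90.00°

138.1 Ω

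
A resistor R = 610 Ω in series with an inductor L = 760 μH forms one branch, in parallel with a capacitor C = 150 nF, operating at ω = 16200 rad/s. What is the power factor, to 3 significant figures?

0.564

X_L = ωL = 12.3 Ω
X_C = 1/(ωC) = 412 Ω
Branch 1 (R+jX_L): Z₁ = 610 + j12.3 Ω, |Z₁| = 610 Ω
Branch 2 (−jX_C): Z₂ = −j412 Ω
Parallel: Z = Z₁Z₂/(Z₁+Z₂), |Z| = 344 Ω, ∠Z = -55.6°
cos φ = cos(-55.6°) = 0.564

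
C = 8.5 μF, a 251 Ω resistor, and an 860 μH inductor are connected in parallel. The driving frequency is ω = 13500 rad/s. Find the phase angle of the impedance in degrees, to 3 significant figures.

X_L = ωL = 11.6 Ω
X_C = 1/(ωC) = 8.71 Ω
Parallel: admittances add. Y = 1/R + 1/(jωL) + jωC
Y = (0.00398 + j0.0286) S
|Y| = 0.0289 S → |Z| = 1/|Y| = 34.6 Ω, ∠Z = −∠Y = -82.1°

-82.1°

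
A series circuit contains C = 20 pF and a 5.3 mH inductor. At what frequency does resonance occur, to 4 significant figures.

ω₀ = 1/√(LC) = 1/√(0.0053 × 2e-11) = 3.071e+06 rad/s
f₀ = ω₀/(2π) = 488.8 kHz

488.8 kHz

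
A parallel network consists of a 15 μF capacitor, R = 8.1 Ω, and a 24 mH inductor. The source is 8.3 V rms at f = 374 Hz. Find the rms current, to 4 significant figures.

1.035 A

ω = 2πf = 2350 rad/s
X_L = ωL = 56.40 Ω
X_C = 1/(ωC) = 28.37 Ω
Parallel: admittances add. Y = 1/R + 1/(jωL) + jωC
Y = (0.1235 + j0.01752) S
|Y| = 0.1247 S → |Z| = 1/|Y| = 8.020 Ω, ∠Z = −∠Y = -8.076°
I = V/|Z| = 8.3/8.020 = 1.035 A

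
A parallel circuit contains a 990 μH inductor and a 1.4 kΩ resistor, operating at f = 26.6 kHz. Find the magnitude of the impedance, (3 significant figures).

164 Ω

ω = 2πf = 167100 rad/s
X_L = ωL = 165 Ω
Parallel: admittances add. Y = 1/R + 1/(jωL)
Y = (0.000714 − j0.00604) S
|Y| = 0.00609 S → |Z| = 1/|Y| = 164 Ω, ∠Z = −∠Y = 83.3°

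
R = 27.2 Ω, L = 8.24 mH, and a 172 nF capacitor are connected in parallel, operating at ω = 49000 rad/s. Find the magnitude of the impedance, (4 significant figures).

26.85 Ω

X_L = ωL = 403.8 Ω
X_C = 1/(ωC) = 118.7 Ω
Parallel: admittances add. Y = 1/R + 1/(jωL) + jωC
Y = (0.03676 + j0.005951) S
|Y| = 0.03724 S → |Z| = 1/|Y| = 26.85 Ω, ∠Z = −∠Y = -9.195°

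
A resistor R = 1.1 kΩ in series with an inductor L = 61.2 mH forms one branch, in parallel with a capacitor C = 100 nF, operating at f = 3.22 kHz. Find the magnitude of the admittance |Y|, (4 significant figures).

ω = 2πf = 20230 rad/s
X_L = ωL = 1238 Ω
X_C = 1/(ωC) = 494.3 Ω
Branch 1 (R+jX_L): Z₁ = 1100 + j1238 Ω, |Z₁| = 1656 Ω
Branch 2 (−jX_C): Z₂ = −j494.3 Ω
Parallel: Z = Z₁Z₂/(Z₁+Z₂), |Z| = 616.5 Ω, ∠Z = -75.69°
|Y| = 1/|Z| = 1.622 mS

1.622 mS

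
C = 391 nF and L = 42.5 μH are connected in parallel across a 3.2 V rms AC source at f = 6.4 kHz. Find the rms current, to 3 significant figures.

1.82 A

ω = 2πf = 40210 rad/s
X_L = ωL = 1.71 Ω
X_C = 1/(ωC) = 63.6 Ω
Parallel: admittances add. Y = 1/(jωL) + jωC
Y = (0 − j0.569) S
|Y| = 0.569 S → |Z| = 1/|Y| = 1.76 Ω, ∠Z = −∠Y = 90.0°
I = V/|Z| = 3.2/1.76 = 1.82 A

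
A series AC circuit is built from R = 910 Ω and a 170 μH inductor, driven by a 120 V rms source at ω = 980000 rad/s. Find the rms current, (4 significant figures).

129.7 mA

X_L = ωL = 166.6 Ω
Z = 910.0 + j166.6 Ω
|Z| = √(910.0² + 166.6²) = 925.1 Ω
I = V/|Z| = 120/925.1 = 129.7 mA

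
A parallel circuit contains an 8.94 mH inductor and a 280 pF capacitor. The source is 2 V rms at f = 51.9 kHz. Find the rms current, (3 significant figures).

503 μA

ω = 2πf = 326100 rad/s
X_L = ωL = 2920 Ω
X_C = 1/(ωC) = 11000 Ω
Parallel: admittances add. Y = 1/(jωL) + jωC
Y = (0 − j0.000252) S
|Y| = 0.000252 S → |Z| = 1/|Y| = 3970 Ω, ∠Z = −∠Y = 90.0°
I = V/|Z| = 2/3970 = 503 μA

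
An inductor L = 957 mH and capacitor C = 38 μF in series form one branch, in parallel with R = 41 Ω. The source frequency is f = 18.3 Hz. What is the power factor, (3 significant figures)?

ω = 2πf = 115.0 rad/s
X_L = ωL = 110 Ω
X_C = 1/(ωC) = 229 Ω
Branch 1: Z₁ = R = 41.0 Ω
Branch 2 (series LC): Z₂ = j(X_L − X_C) = −j119 Ω
Parallel: Z = Z₁Z₂/(Z₁+Z₂), |Z| = 38.8 Ω, ∠Z = -19.0°
cos φ = cos(-19.0°) = 0.945

0.945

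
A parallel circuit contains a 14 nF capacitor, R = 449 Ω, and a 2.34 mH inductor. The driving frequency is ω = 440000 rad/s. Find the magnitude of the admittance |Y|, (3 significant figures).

X_L = ωL = 1030 Ω
X_C = 1/(ωC) = 162 Ω
Parallel: admittances add. Y = 1/R + 1/(jωL) + jωC
Y = (0.00223 + j0.00519) S
|Y| = 0.00565 S → |Z| = 1/|Y| = 177 Ω, ∠Z = −∠Y = -66.8°

5.65 mS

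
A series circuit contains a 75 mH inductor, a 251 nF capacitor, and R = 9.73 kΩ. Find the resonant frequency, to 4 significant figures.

1.160 kHz

ω₀ = 1/√(LC) = 1/√(0.075 × 2.51e-07) = 7288 rad/s
f₀ = ω₀/(2π) = 1.160 kHz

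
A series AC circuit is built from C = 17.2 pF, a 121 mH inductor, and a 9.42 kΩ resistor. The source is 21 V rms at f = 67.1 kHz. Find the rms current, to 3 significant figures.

ω = 2πf = 421600 rad/s
X_L = ωL = 51000 Ω
X_C = 1/(ωC) = 138000 Ω
Net reactance X = X_L − X_C = -86900 Ω
Z = 9420 − j86900 Ω
|Z| = √(9420² + 86900²) = 87400 Ω
I = V/|Z| = 21/87400 = 240 μA

240 μA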